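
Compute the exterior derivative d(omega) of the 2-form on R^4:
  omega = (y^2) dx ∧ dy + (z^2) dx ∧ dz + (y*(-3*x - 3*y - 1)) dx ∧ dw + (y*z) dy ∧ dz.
d(omega) = (3*x + 6*y + 1) dx ∧ dy ∧ dw

For a 2-form omega = sum_{i<j} g_{ij} dx_i ∧ dx_j, the exterior derivative is
  d(omega) = sum_{i<j} d(g_{ij}) ∧ dx_i ∧ dx_j = sum_{i<j, k} (∂g_{ij}/∂x_k) dx_k ∧ dx_i ∧ dx_j.
Expand each term, using dx_k ∧ dx_i ∧ dx_j = sgn(permutation) dx_{(a)} ∧ dx_{(b)} ∧ dx_{(c)} with (a < b < c) sorted:
  d(y*(-3*x - 3*y - 1)) includes (∂/∂y)(y*(-3*x - 3*y - 1)) dy = (-3*x - 6*y - 1) dy, which multiplied by dx ∧ dw gives (3*x + 6*y + 1) dx ∧ dy ∧ dw
Collecting like 3-forms: d(omega) = (3*x + 6*y + 1) dx ∧ dy ∧ dw.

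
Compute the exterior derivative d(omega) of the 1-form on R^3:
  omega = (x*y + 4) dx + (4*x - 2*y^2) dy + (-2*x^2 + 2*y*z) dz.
d(omega) = (4 - x) dx ∧ dy + (-4*x) dx ∧ dz + (2*z) dy ∧ dz

For a 1-form omega = sum_i f_i dx_i, the exterior derivative is
  d(omega) = sum_{i < j} (∂f_j/∂x_i - ∂f_i/∂x_j) dx_i ∧ dx_j.
  coefficient of dx ∧ dy: ∂f_2/∂x - ∂f_1/∂y = ∂(4*x - 2*y^2)/∂x - ∂(x*y + 4)/∂y = 4 - x
  coefficient of dx ∧ dz: ∂f_3/∂x - ∂f_1/∂z = ∂(-2*x^2 + 2*y*z)/∂x - ∂(x*y + 4)/∂z = -4*x
  coefficient of dy ∧ dz: ∂f_3/∂y - ∂f_2/∂z = ∂(-2*x^2 + 2*y*z)/∂y - ∂(4*x - 2*y^2)/∂z = 2*z
Assembling: d(omega) = (4 - x) dx ∧ dy + (-4*x) dx ∧ dz + (2*z) dy ∧ dz.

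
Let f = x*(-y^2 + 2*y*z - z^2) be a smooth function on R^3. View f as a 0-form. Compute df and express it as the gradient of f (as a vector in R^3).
df = (-y^2 + 2*y*z - z^2) dx + (2*x*(-y + z)) dy + (2*x*(y - z)) dz; grad f = (-y^2 + 2*y*z - z^2, 2*x*(-y + z), 2*x*(y - z))

For a 0-form f, d f = (∂f/∂x) dx + (∂f/∂y) dy + (∂f/∂z) dz. The components of the vector representation are exactly the entries of grad f in Cartesian coordinates:
  ∂f/∂x = -y^2 + 2*y*z - z^2
  ∂f/∂y = 2*x*(-y + z)
  ∂f/∂z = 2*x*(y - z).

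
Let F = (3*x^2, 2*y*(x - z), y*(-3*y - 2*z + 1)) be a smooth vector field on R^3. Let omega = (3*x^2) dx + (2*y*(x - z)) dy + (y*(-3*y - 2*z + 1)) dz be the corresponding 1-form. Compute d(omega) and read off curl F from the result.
d(omega) = (-4*y - 2*z + 1) dy ∧ dz + (0) dz ∧ dx + (2*y) dx ∧ dy; curl F = (-4*y - 2*z + 1, 0, 2*y)

d omega = sum_{i<j} (∂f_j/∂x_i - ∂f_i/∂x_j) dx_i ∧ dx_j. Under the identification (dy ∧ dz, dz ∧ dx, dx ∧ dy) ↔ (e_x, e_y, e_z), the coefficients are exactly the components of curl F. Compute:
  ∂R/∂y - ∂Q/∂z = (-6*y - 2*z + 1) - (-2*y) = -4*y - 2*z + 1
  ∂P/∂z - ∂R/∂x = (0) - (0) = 0
  ∂Q/∂x - ∂P/∂y = (2*y) - (0) = 2*y.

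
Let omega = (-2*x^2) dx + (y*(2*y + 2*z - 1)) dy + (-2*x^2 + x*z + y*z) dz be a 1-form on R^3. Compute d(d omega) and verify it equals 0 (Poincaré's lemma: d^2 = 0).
d(d omega) = 0

Step 1: d omega = sum_{i<j} (∂f_j/∂x_i - ∂f_i/∂x_j) dx_i ∧ dx_j:
  coeff of dx ∧ dy: 0
  coeff of dx ∧ dz: -4*x + z
  coeff of dy ∧ dz: -2*y + z
Step 2: Apply d again to each 2-form coefficient. The only possible 3-form in R^3 is dx ∧ dy ∧ dz, with coefficient
  ∂(coeff of dy∧dz)/∂x - ∂(coeff of dx∧dz)/∂y + ∂(coeff of dx∧dy)/∂z
  = ∂/∂x (-2*y + z) - ∂/∂y (-4*x + z) + ∂/∂z (0).
Each of these terms simplifies to sums of mixed partials that cancel in pairs. The result is 0 (by equality of mixed partials for smooth functions — Schwarz / Clairaut).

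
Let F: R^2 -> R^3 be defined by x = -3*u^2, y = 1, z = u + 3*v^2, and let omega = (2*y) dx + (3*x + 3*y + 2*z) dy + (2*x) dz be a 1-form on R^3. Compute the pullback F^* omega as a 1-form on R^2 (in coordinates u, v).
F^* omega = (6*u*(-u - 2)) du + (-36*u^2*v) dv

Using F^*(f dg) = (f ∘ F) d(g ∘ F), substitute each coordinate x_i by F_i(u, v) in f_i, and replace dx_i by d F_i = (∂F_i/∂u) du + (∂F_i/∂v) dv.
  For the x component: f_1(F) = 2; d F_1 = (-6*u) du + (0) dv
  For the y component: f_2(F) = -9*u^2 + 2*u + 6*v^2 + 3; d F_2 = (0) du + (0) dv
  For the z component: f_3(F) = -6*u^2; d F_3 = (1) du + (6*v) dv
Combining and collecting du, dv coefficients:
  coeff of du: 6*u*(-u - 2)
  coeff of dv: -36*u^2*v
F^* omega = (6*u*(-u - 2)) du + (-36*u^2*v) dv.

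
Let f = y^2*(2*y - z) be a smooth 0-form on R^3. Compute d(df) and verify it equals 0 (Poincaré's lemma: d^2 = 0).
d(df) = 0

Step 1: df = sum_i (∂f/∂x_i) dx_i = (0) dx + (2*y*(3*y - z)) dy + (-y^2) dz.
Step 2: Apply d again. Using the 1-form formula, the coefficient of dx ∧ dy in d(df) is ∂^2 f/∂x ∂y - ∂^2 f/∂y ∂x = (0) - (0) = 0 (equality of mixed partials for smooth f).
Similarly for dx ∧ dz and dy ∧ dz — all coefficients vanish. So d(df) = 0.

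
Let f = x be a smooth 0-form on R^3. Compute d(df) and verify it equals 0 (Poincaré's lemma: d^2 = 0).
d(df) = 0

Step 1: df = sum_i (∂f/∂x_i) dx_i = (1) dx + (0) dy + (0) dz.
Step 2: Apply d again. Using the 1-form formula, the coefficient of dx ∧ dy in d(df) is ∂^2 f/∂x ∂y - ∂^2 f/∂y ∂x = (0) - (0) = 0 (equality of mixed partials for smooth f).
Similarly for dx ∧ dz and dy ∧ dz — all coefficients vanish. So d(df) = 0.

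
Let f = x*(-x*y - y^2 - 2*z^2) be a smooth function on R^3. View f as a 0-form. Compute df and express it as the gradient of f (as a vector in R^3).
df = (-2*x*y - y^2 - 2*z^2) dx + (x*(-x - 2*y)) dy + (-4*x*z) dz; grad f = (-2*x*y - y^2 - 2*z^2, x*(-x - 2*y), -4*x*z)

For a 0-form f, d f = (∂f/∂x) dx + (∂f/∂y) dy + (∂f/∂z) dz. The components of the vector representation are exactly the entries of grad f in Cartesian coordinates:
  ∂f/∂x = -2*x*y - y^2 - 2*z^2
  ∂f/∂y = x*(-x - 2*y)
  ∂f/∂z = -4*x*z.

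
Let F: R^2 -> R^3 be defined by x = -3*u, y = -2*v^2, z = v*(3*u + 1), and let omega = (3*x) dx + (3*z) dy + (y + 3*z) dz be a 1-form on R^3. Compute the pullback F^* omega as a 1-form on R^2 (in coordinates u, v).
F^* omega = (27*u*v^2 + 27*u - 6*v^3 + 9*v^2) du + (v*(27*u^2 - 42*u*v + 18*u - 14*v + 3)) dv

Using F^*(f dg) = (f ∘ F) d(g ∘ F), substitute each coordinate x_i by F_i(u, v) in f_i, and replace dx_i by d F_i = (∂F_i/∂u) du + (∂F_i/∂v) dv.
  For the x component: f_1(F) = -9*u; d F_1 = (-3) du + (0) dv
  For the y component: f_2(F) = 3*v*(3*u + 1); d F_2 = (0) du + (-4*v) dv
  For the z component: f_3(F) = v*(9*u - 2*v + 3); d F_3 = (3*v) du + (3*u + 1) dv
Combining and collecting du, dv coefficients:
  coeff of du: 27*u*v^2 + 27*u - 6*v^3 + 9*v^2
  coeff of dv: v*(27*u^2 - 42*u*v + 18*u - 14*v + 3)
F^* omega = (27*u*v^2 + 27*u - 6*v^3 + 9*v^2) du + (v*(27*u^2 - 42*u*v + 18*u - 14*v + 3)) dv.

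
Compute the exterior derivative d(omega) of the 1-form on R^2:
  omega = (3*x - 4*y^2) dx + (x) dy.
d(omega) = (8*y + 1) dx ∧ dy

For a 1-form omega = sum_i f_i dx_i, the exterior derivative is
  d(omega) = sum_{i < j} (∂f_j/∂x_i - ∂f_i/∂x_j) dx_i ∧ dx_j.
  coefficient of dx ∧ dy: ∂f_2/∂x - ∂f_1/∂y = ∂(x)/∂x - ∂(3*x - 4*y^2)/∂y = 8*y + 1
Assembling: d(omega) = (8*y + 1) dx ∧ dy.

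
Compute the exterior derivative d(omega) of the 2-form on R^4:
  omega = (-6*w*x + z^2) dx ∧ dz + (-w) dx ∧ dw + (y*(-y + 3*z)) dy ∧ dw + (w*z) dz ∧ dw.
d(omega) = (-6*x) dx ∧ dz ∧ dw + (-3*y) dy ∧ dz ∧ dw

For a 2-form omega = sum_{i<j} g_{ij} dx_i ∧ dx_j, the exterior derivative is
  d(omega) = sum_{i<j} d(g_{ij}) ∧ dx_i ∧ dx_j = sum_{i<j, k} (∂g_{ij}/∂x_k) dx_k ∧ dx_i ∧ dx_j.
Expand each term, using dx_k ∧ dx_i ∧ dx_j = sgn(permutation) dx_{(a)} ∧ dx_{(b)} ∧ dx_{(c)} with (a < b < c) sorted:
  d(-6*w*x + z^2) includes (∂/∂w)(-6*w*x + z^2) dw = (-6*x) dw, which multiplied by dx ∧ dz gives (-6*x) dx ∧ dz ∧ dw
  d(y*(-y + 3*z)) includes (∂/∂z)(y*(-y + 3*z)) dz = (3*y) dz, which multiplied by dy ∧ dw gives (-3*y) dy ∧ dz ∧ dw
Collecting like 3-forms: d(omega) = (-6*x) dx ∧ dz ∧ dw + (-3*y) dy ∧ dz ∧ dw.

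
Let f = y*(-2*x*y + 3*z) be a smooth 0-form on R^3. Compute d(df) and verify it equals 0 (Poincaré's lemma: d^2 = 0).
d(df) = 0

Step 1: df = sum_i (∂f/∂x_i) dx_i = (-2*y^2) dx + (-4*x*y + 3*z) dy + (3*y) dz.
Step 2: Apply d again. Using the 1-form formula, the coefficient of dx ∧ dy in d(df) is ∂^2 f/∂x ∂y - ∂^2 f/∂y ∂x = (-4*y) - (-4*y) = 0 (equality of mixed partials for smooth f).
Similarly for dx ∧ dz and dy ∧ dz — all coefficients vanish. So d(df) = 0.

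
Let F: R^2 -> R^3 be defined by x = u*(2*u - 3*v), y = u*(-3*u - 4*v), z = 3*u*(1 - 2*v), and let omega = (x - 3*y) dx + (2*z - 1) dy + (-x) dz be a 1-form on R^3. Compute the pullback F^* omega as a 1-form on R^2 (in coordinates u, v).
F^* omega = (44*u^3 + 87*u^2*v - 42*u^2 + 3*u*v^2 - 15*u*v + 6*u + 4*v) du + (u*(-21*u^2 + 3*u*v - 24*u + 4)) dv

Using F^*(f dg) = (f ∘ F) d(g ∘ F), substitute each coordinate x_i by F_i(u, v) in f_i, and replace dx_i by d F_i = (∂F_i/∂u) du + (∂F_i/∂v) dv.
  For the x component: f_1(F) = u*(11*u + 9*v); d F_1 = (4*u - 3*v) du + (-3*u) dv
  For the y component: f_2(F) = -12*u*v + 6*u - 1; d F_2 = (-6*u - 4*v) du + (-4*u) dv
  For the z component: f_3(F) = u*(-2*u + 3*v); d F_3 = (3 - 6*v) du + (-6*u) dv
Combining and collecting du, dv coefficients:
  coeff of du: 44*u^3 + 87*u^2*v - 42*u^2 + 3*u*v^2 - 15*u*v + 6*u + 4*v
  coeff of dv: u*(-21*u^2 + 3*u*v - 24*u + 4)
F^* omega = (44*u^3 + 87*u^2*v - 42*u^2 + 3*u*v^2 - 15*u*v + 6*u + 4*v) du + (u*(-21*u^2 + 3*u*v - 24*u + 4)) dv.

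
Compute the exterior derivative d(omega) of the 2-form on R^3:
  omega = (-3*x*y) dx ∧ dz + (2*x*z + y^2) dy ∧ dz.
d(omega) = (3*x + 2*z) dx ∧ dy ∧ dz

For a 2-form omega = sum_{i<j} g_{ij} dx_i ∧ dx_j, the exterior derivative is
  d(omega) = sum_{i<j} d(g_{ij}) ∧ dx_i ∧ dx_j = sum_{i<j, k} (∂g_{ij}/∂x_k) dx_k ∧ dx_i ∧ dx_j.
Expand each term, using dx_k ∧ dx_i ∧ dx_j = sgn(permutation) dx_{(a)} ∧ dx_{(b)} ∧ dx_{(c)} with (a < b < c) sorted:
  d(-3*x*y) includes (∂/∂y)(-3*x*y) dy = (-3*x) dy, which multiplied by dx ∧ dz gives (3*x) dx ∧ dy ∧ dz
  d(2*x*z + y^2) includes (∂/∂x)(2*x*z + y^2) dx = (2*z) dx, which multiplied by dy ∧ dz gives (2*z) dx ∧ dy ∧ dz
Collecting like 3-forms: d(omega) = (3*x + 2*z) dx ∧ dy ∧ dz.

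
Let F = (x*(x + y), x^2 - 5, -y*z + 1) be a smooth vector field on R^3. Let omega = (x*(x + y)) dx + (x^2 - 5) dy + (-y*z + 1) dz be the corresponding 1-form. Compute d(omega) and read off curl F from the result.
d(omega) = (-z) dy ∧ dz + (0) dz ∧ dx + (x) dx ∧ dy; curl F = (-z, 0, x)

d omega = sum_{i<j} (∂f_j/∂x_i - ∂f_i/∂x_j) dx_i ∧ dx_j. Under the identification (dy ∧ dz, dz ∧ dx, dx ∧ dy) ↔ (e_x, e_y, e_z), the coefficients are exactly the components of curl F. Compute:
  ∂R/∂y - ∂Q/∂z = (-z) - (0) = -z
  ∂P/∂z - ∂R/∂x = (0) - (0) = 0
  ∂Q/∂x - ∂P/∂y = (2*x) - (x) = x.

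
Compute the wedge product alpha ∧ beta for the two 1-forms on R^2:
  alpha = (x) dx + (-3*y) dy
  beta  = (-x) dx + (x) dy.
alpha ∧ beta = (x*(x - 3*y)) dx ∧ dy

Distribute the wedge, using dx_i ∧ dx_j = -dx_j ∧ dx_i and dx_i ∧ dx_i = 0. For each pair (i, j) with i < j, the coefficient of dx_i ∧ dx_j in alpha ∧ beta is (alpha_i * beta_j - alpha_j * beta_i). Collecting: alpha ∧ beta = (x*(x - 3*y)) dx ∧ dy.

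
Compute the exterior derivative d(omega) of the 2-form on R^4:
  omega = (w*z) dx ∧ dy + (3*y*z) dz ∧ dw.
d(omega) = (w) dx ∧ dy ∧ dz + (z) dx ∧ dy ∧ dw + (3*z) dy ∧ dz ∧ dw

For a 2-form omega = sum_{i<j} g_{ij} dx_i ∧ dx_j, the exterior derivative is
  d(omega) = sum_{i<j} d(g_{ij}) ∧ dx_i ∧ dx_j = sum_{i<j, k} (∂g_{ij}/∂x_k) dx_k ∧ dx_i ∧ dx_j.
Expand each term, using dx_k ∧ dx_i ∧ dx_j = sgn(permutation) dx_{(a)} ∧ dx_{(b)} ∧ dx_{(c)} with (a < b < c) sorted:
  d(w*z) includes (∂/∂z)(w*z) dz = (w) dz, which multiplied by dx ∧ dy gives (w) dx ∧ dy ∧ dz
  d(w*z) includes (∂/∂w)(w*z) dw = (z) dw, which multiplied by dx ∧ dy gives (z) dx ∧ dy ∧ dw
  d(3*y*z) includes (∂/∂y)(3*y*z) dy = (3*z) dy, which multiplied by dz ∧ dw gives (3*z) dy ∧ dz ∧ dw
Collecting like 3-forms: d(omega) = (w) dx ∧ dy ∧ dz + (z) dx ∧ dy ∧ dw + (3*z) dy ∧ dz ∧ dw.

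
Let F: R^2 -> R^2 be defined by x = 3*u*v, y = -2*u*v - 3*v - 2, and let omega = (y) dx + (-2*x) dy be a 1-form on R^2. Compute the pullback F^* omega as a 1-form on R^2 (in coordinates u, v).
F^* omega = (3*v*(2*u*v - 3*v - 2)) du + (3*u*(2*u*v + 3*v - 2)) dv

Using F^*(f dg) = (f ∘ F) d(g ∘ F), substitute each coordinate x_i by F_i(u, v) in f_i, and replace dx_i by d F_i = (∂F_i/∂u) du + (∂F_i/∂v) dv.
  For the x component: f_1(F) = -2*u*v - 3*v - 2; d F_1 = (3*v) du + (3*u) dv
  For the y component: f_2(F) = -6*u*v; d F_2 = (-2*v) du + (-2*u - 3) dv
Combining and collecting du, dv coefficients:
  coeff of du: 3*v*(2*u*v - 3*v - 2)
  coeff of dv: 3*u*(2*u*v + 3*v - 2)
F^* omega = (3*v*(2*u*v - 3*v - 2)) du + (3*u*(2*u*v + 3*v - 2)) dv.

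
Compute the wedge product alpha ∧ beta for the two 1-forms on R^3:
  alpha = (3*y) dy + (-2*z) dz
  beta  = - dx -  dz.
alpha ∧ beta = (3*y) dx ∧ dy + (-3*y) dy ∧ dz + (-2*z) dx ∧ dz

Distribute the wedge, using dx_i ∧ dx_j = -dx_j ∧ dx_i and dx_i ∧ dx_i = 0. For each pair (i, j) with i < j, the coefficient of dx_i ∧ dx_j in alpha ∧ beta is (alpha_i * beta_j - alpha_j * beta_i). Collecting: alpha ∧ beta = (3*y) dx ∧ dy + (-3*y) dy ∧ dz + (-2*z) dx ∧ dz.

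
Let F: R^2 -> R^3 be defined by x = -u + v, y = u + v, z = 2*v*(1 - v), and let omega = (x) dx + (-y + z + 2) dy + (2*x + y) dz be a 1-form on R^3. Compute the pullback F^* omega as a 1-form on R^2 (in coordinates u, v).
F^* omega = (2 - 2*v^2) du + (4*u*v - 4*u - 14*v^2 + 8*v + 2) dv

Using F^*(f dg) = (f ∘ F) d(g ∘ F), substitute each coordinate x_i by F_i(u, v) in f_i, and replace dx_i by d F_i = (∂F_i/∂u) du + (∂F_i/∂v) dv.
  For the x component: f_1(F) = -u + v; d F_1 = (-1) du + (1) dv
  For the y component: f_2(F) = -u - 2*v^2 + v + 2; d F_2 = (1) du + (1) dv
  For the z component: f_3(F) = -u + 3*v; d F_3 = (0) du + (2 - 4*v) dv
Combining and collecting du, dv coefficients:
  coeff of du: 2 - 2*v^2
  coeff of dv: 4*u*v - 4*u - 14*v^2 + 8*v + 2
F^* omega = (2 - 2*v^2) du + (4*u*v - 4*u - 14*v^2 + 8*v + 2) dv.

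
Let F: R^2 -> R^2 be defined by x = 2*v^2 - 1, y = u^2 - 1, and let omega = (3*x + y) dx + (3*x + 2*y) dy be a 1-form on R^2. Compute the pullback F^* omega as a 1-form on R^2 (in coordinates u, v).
F^* omega = (2*u*(2*u^2 + 6*v^2 - 5)) du + (4*v*(u^2 + 6*v^2 - 4)) dv

Using F^*(f dg) = (f ∘ F) d(g ∘ F), substitute each coordinate x_i by F_i(u, v) in f_i, and replace dx_i by d F_i = (∂F_i/∂u) du + (∂F_i/∂v) dv.
  For the x component: f_1(F) = u^2 + 6*v^2 - 4; d F_1 = (0) du + (4*v) dv
  For the y component: f_2(F) = 2*u^2 + 6*v^2 - 5; d F_2 = (2*u) du + (0) dv
Combining and collecting du, dv coefficients:
  coeff of du: 2*u*(2*u^2 + 6*v^2 - 5)
  coeff of dv: 4*v*(u^2 + 6*v^2 - 4)
F^* omega = (2*u*(2*u^2 + 6*v^2 - 5)) du + (4*v*(u^2 + 6*v^2 - 4)) dv.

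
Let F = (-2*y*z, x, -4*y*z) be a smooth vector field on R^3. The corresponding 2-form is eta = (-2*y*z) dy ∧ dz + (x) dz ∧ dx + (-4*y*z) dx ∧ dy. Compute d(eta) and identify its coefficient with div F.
d(eta) = (-4*y) dx ∧ dy ∧ dz; div F = -4*y

For a 2-form in R^3 of the form above, applying d gives a 3-form with coefficient ∂P/∂x + ∂Q/∂y + ∂R/∂z:
  ∂P/∂x = 0
  ∂Q/∂y = 0
  ∂R/∂z = -4*y
Sum = -4*y, which is exactly div F.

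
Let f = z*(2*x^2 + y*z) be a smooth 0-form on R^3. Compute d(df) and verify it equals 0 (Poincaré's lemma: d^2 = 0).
d(df) = 0

Step 1: df = sum_i (∂f/∂x_i) dx_i = (4*x*z) dx + (z^2) dy + (2*x^2 + 2*y*z) dz.
Step 2: Apply d again. Using the 1-form formula, the coefficient of dx ∧ dy in d(df) is ∂^2 f/∂x ∂y - ∂^2 f/∂y ∂x = (0) - (0) = 0 (equality of mixed partials for smooth f).
Similarly for dx ∧ dz and dy ∧ dz — all coefficients vanish. So d(df) = 0.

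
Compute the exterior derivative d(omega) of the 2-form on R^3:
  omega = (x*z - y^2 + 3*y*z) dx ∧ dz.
d(omega) = (2*y - 3*z) dx ∧ dy ∧ dz

For a 2-form omega = sum_{i<j} g_{ij} dx_i ∧ dx_j, the exterior derivative is
  d(omega) = sum_{i<j} d(g_{ij}) ∧ dx_i ∧ dx_j = sum_{i<j, k} (∂g_{ij}/∂x_k) dx_k ∧ dx_i ∧ dx_j.
Expand each term, using dx_k ∧ dx_i ∧ dx_j = sgn(permutation) dx_{(a)} ∧ dx_{(b)} ∧ dx_{(c)} with (a < b < c) sorted:
  d(x*z - y^2 + 3*y*z) includes (∂/∂y)(x*z - y^2 + 3*y*z) dy = (-2*y + 3*z) dy, which multiplied by dx ∧ dz gives (2*y - 3*z) dx ∧ dy ∧ dz
Collecting like 3-forms: d(omega) = (2*y - 3*z) dx ∧ dy ∧ dz.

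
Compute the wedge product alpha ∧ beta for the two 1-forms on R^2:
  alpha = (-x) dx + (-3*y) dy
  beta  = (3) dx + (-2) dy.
alpha ∧ beta = (2*x + 9*y) dx ∧ dy

Distribute the wedge, using dx_i ∧ dx_j = -dx_j ∧ dx_i and dx_i ∧ dx_i = 0. For each pair (i, j) with i < j, the coefficient of dx_i ∧ dx_j in alpha ∧ beta is (alpha_i * beta_j - alpha_j * beta_i). Collecting: alpha ∧ beta = (2*x + 9*y) dx ∧ dy.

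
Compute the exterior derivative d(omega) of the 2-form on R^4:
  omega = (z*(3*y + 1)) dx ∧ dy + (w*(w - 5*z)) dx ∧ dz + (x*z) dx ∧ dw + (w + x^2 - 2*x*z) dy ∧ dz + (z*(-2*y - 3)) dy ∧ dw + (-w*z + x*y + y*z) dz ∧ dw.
d(omega) = (2*x + 3*y - 2*z + 1) dx ∧ dy ∧ dz + (2*w - x + y - 5*z) dx ∧ dz ∧ dw + (x + 2*y + z + 4) dy ∧ dz ∧ dw

For a 2-form omega = sum_{i<j} g_{ij} dx_i ∧ dx_j, the exterior derivative is
  d(omega) = sum_{i<j} d(g_{ij}) ∧ dx_i ∧ dx_j = sum_{i<j, k} (∂g_{ij}/∂x_k) dx_k ∧ dx_i ∧ dx_j.
Expand each term, using dx_k ∧ dx_i ∧ dx_j = sgn(permutation) dx_{(a)} ∧ dx_{(b)} ∧ dx_{(c)} with (a < b < c) sorted:
  d(z*(3*y + 1)) includes (∂/∂z)(z*(3*y + 1)) dz = (3*y + 1) dz, which multiplied by dx ∧ dy gives (3*y + 1) dx ∧ dy ∧ dz
  d(w*(w - 5*z)) includes (∂/∂w)(w*(w - 5*z)) dw = (2*w - 5*z) dw, which multiplied by dx ∧ dz gives (2*w - 5*z) dx ∧ dz ∧ dw
  d(x*z) includes (∂/∂z)(x*z) dz = (x) dz, which multiplied by dx ∧ dw gives (-x) dx ∧ dz ∧ dw
  d(w + x^2 - 2*x*z) includes (∂/∂x)(w + x^2 - 2*x*z) dx = (2*x - 2*z) dx, which multiplied by dy ∧ dz gives (2*x - 2*z) dx ∧ dy ∧ dz
  d(w + x^2 - 2*x*z) includes (∂/∂w)(w + x^2 - 2*x*z) dw = (1) dw, which multiplied by dy ∧ dz gives (1) dy ∧ dz ∧ dw
  d(z*(-2*y - 3)) includes (∂/∂z)(z*(-2*y - 3)) dz = (-2*y - 3) dz, which multiplied by dy ∧ dw gives (2*y + 3) dy ∧ dz ∧ dw
  d(-w*z + x*y + y*z) includes (∂/∂x)(-w*z + x*y + y*z) dx = (y) dx, which multiplied by dz ∧ dw gives (y) dx ∧ dz ∧ dw
  d(-w*z + x*y + y*z) includes (∂/∂y)(-w*z + x*y + y*z) dy = (x + z) dy, which multiplied by dz ∧ dw gives (x + z) dy ∧ dz ∧ dw
Collecting like 3-forms: d(omega) = (2*x + 3*y - 2*z + 1) dx ∧ dy ∧ dz + (2*w - x + y - 5*z) dx ∧ dz ∧ dw + (x + 2*y + z + 4) dy ∧ dz ∧ dw.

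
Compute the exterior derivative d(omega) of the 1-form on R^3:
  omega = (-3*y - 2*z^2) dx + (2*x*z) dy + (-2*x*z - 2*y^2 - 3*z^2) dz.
d(omega) = (2*z + 3) dx ∧ dy + (2*z) dx ∧ dz + (-2*x - 4*y) dy ∧ dz

For a 1-form omega = sum_i f_i dx_i, the exterior derivative is
  d(omega) = sum_{i < j} (∂f_j/∂x_i - ∂f_i/∂x_j) dx_i ∧ dx_j.
  coefficient of dx ∧ dy: ∂f_2/∂x - ∂f_1/∂y = ∂(2*x*z)/∂x - ∂(-3*y - 2*z^2)/∂y = 2*z + 3
  coefficient of dx ∧ dz: ∂f_3/∂x - ∂f_1/∂z = ∂(-2*x*z - 2*y^2 - 3*z^2)/∂x - ∂(-3*y - 2*z^2)/∂z = 2*z
  coefficient of dy ∧ dz: ∂f_3/∂y - ∂f_2/∂z = ∂(-2*x*z - 2*y^2 - 3*z^2)/∂y - ∂(2*x*z)/∂z = -2*x - 4*y
Assembling: d(omega) = (2*z + 3) dx ∧ dy + (2*z) dx ∧ dz + (-2*x - 4*y) dy ∧ dz.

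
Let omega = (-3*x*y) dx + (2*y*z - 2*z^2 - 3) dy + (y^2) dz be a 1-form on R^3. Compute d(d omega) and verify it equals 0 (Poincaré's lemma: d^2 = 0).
d(d omega) = 0

Step 1: d omega = sum_{i<j} (∂f_j/∂x_i - ∂f_i/∂x_j) dx_i ∧ dx_j:
  coeff of dx ∧ dy: 3*x
  coeff of dx ∧ dz: 0
  coeff of dy ∧ dz: 4*z
Step 2: Apply d again to each 2-form coefficient. The only possible 3-form in R^3 is dx ∧ dy ∧ dz, with coefficient
  ∂(coeff of dy∧dz)/∂x - ∂(coeff of dx∧dz)/∂y + ∂(coeff of dx∧dy)/∂z
  = ∂/∂x (4*z) - ∂/∂y (0) + ∂/∂z (3*x).
Each of these terms simplifies to sums of mixed partials that cancel in pairs. The result is 0 (by equality of mixed partials for smooth functions — Schwarz / Clairaut).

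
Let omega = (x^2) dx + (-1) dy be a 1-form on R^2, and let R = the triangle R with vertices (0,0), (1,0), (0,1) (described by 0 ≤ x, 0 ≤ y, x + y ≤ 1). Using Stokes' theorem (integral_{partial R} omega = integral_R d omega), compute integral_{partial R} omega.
integral_(partial R) omega = 0

Stokes: integral_partial_R omega = integral_R d omega with d omega = (∂Q/∂x - ∂P/∂y) dx ∧ dy.
  ∂Q/∂x = 0
  ∂P/∂y = 0
  integrand = ∂Q/∂x - ∂P/∂y = 0.
Integrating over R: integral_0^1 integral_0^{1-x} (0) dy dx = 0.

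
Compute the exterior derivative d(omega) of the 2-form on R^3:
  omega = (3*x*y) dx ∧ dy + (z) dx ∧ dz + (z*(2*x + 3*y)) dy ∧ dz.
d(omega) = (2*z) dx ∧ dy ∧ dz

For a 2-form omega = sum_{i<j} g_{ij} dx_i ∧ dx_j, the exterior derivative is
  d(omega) = sum_{i<j} d(g_{ij}) ∧ dx_i ∧ dx_j = sum_{i<j, k} (∂g_{ij}/∂x_k) dx_k ∧ dx_i ∧ dx_j.
Expand each term, using dx_k ∧ dx_i ∧ dx_j = sgn(permutation) dx_{(a)} ∧ dx_{(b)} ∧ dx_{(c)} with (a < b < c) sorted:
  d(z*(2*x + 3*y)) includes (∂/∂x)(z*(2*x + 3*y)) dx = (2*z) dx, which multiplied by dy ∧ dz gives (2*z) dx ∧ dy ∧ dz
Collecting like 3-forms: d(omega) = (2*z) dx ∧ dy ∧ dz.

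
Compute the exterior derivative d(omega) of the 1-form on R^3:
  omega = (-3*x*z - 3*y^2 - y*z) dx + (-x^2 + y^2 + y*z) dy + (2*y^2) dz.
d(omega) = (-2*x + 6*y + z) dx ∧ dy + (3*x + y) dx ∧ dz + (3*y) dy ∧ dz

For a 1-form omega = sum_i f_i dx_i, the exterior derivative is
  d(omega) = sum_{i < j} (∂f_j/∂x_i - ∂f_i/∂x_j) dx_i ∧ dx_j.
  coefficient of dx ∧ dy: ∂f_2/∂x - ∂f_1/∂y = ∂(-x^2 + y^2 + y*z)/∂x - ∂(-3*x*z - 3*y^2 - y*z)/∂y = -2*x + 6*y + z
  coefficient of dx ∧ dz: ∂f_3/∂x - ∂f_1/∂z = ∂(2*y^2)/∂x - ∂(-3*x*z - 3*y^2 - y*z)/∂z = 3*x + y
  coefficient of dy ∧ dz: ∂f_3/∂y - ∂f_2/∂z = ∂(2*y^2)/∂y - ∂(-x^2 + y^2 + y*z)/∂z = 3*y
Assembling: d(omega) = (-2*x + 6*y + z) dx ∧ dy + (3*x + y) dx ∧ dz + (3*y) dy ∧ dz.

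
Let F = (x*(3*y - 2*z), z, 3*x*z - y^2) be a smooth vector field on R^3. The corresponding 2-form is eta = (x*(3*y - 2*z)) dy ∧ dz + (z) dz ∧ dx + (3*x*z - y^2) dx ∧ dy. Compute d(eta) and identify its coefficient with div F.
d(eta) = (3*x + 3*y - 2*z) dx ∧ dy ∧ dz; div F = 3*x + 3*y - 2*z

For a 2-form in R^3 of the form above, applying d gives a 3-form with coefficient ∂P/∂x + ∂Q/∂y + ∂R/∂z:
  ∂P/∂x = 3*y - 2*z
  ∂Q/∂y = 0
  ∂R/∂z = 3*x
Sum = 3*x + 3*y - 2*z, which is exactly div F.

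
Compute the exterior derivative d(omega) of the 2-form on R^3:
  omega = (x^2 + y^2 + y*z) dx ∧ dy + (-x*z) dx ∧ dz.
d(omega) = (y) dx ∧ dy ∧ dz

For a 2-form omega = sum_{i<j} g_{ij} dx_i ∧ dx_j, the exterior derivative is
  d(omega) = sum_{i<j} d(g_{ij}) ∧ dx_i ∧ dx_j = sum_{i<j, k} (∂g_{ij}/∂x_k) dx_k ∧ dx_i ∧ dx_j.
Expand each term, using dx_k ∧ dx_i ∧ dx_j = sgn(permutation) dx_{(a)} ∧ dx_{(b)} ∧ dx_{(c)} with (a < b < c) sorted:
  d(x^2 + y^2 + y*z) includes (∂/∂z)(x^2 + y^2 + y*z) dz = (y) dz, which multiplied by dx ∧ dy gives (y) dx ∧ dy ∧ dz
Collecting like 3-forms: d(omega) = (y) dx ∧ dy ∧ dz.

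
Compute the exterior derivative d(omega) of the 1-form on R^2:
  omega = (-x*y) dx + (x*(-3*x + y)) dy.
d(omega) = (-5*x + y) dx ∧ dy

For a 1-form omega = sum_i f_i dx_i, the exterior derivative is
  d(omega) = sum_{i < j} (∂f_j/∂x_i - ∂f_i/∂x_j) dx_i ∧ dx_j.
  coefficient of dx ∧ dy: ∂f_2/∂x - ∂f_1/∂y = ∂(x*(-3*x + y))/∂x - ∂(-x*y)/∂y = -5*x + y
Assembling: d(omega) = (-5*x + y) dx ∧ dy.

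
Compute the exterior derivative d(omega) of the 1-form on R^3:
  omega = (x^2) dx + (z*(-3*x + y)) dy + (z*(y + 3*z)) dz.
d(omega) = (-3*z) dx ∧ dy + (3*x - y + z) dy ∧ dz

For a 1-form omega = sum_i f_i dx_i, the exterior derivative is
  d(omega) = sum_{i < j} (∂f_j/∂x_i - ∂f_i/∂x_j) dx_i ∧ dx_j.
  coefficient of dx ∧ dy: ∂f_2/∂x - ∂f_1/∂y = ∂(z*(-3*x + y))/∂x - ∂(x^2)/∂y = -3*z
  coefficient of dy ∧ dz: ∂f_3/∂y - ∂f_2/∂z = ∂(z*(y + 3*z))/∂y - ∂(z*(-3*x + y))/∂z = 3*x - y + z
Assembling: d(omega) = (-3*z) dx ∧ dy + (3*x - y + z) dy ∧ dz.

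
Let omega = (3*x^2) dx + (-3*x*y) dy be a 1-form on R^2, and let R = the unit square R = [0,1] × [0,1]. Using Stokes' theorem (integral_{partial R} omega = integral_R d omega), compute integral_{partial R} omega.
integral_(partial R) omega = -3/2

Stokes: integral_partial_R omega = integral_R d omega with d omega = (∂Q/∂x - ∂P/∂y) dx ∧ dy.
  ∂Q/∂x = -3*y
  ∂P/∂y = 0
  integrand = ∂Q/∂x - ∂P/∂y = -3*y.
Integrating over R: integral_0^1 integral_0^1 (-3*y) dx dy = -3/2.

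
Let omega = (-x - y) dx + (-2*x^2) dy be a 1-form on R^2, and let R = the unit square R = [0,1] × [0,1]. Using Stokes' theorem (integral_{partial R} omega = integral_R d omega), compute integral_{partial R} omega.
integral_(partial R) omega = -1

Stokes: integral_partial_R omega = integral_R d omega with d omega = (∂Q/∂x - ∂P/∂y) dx ∧ dy.
  ∂Q/∂x = -4*x
  ∂P/∂y = -1
  integrand = ∂Q/∂x - ∂P/∂y = 1 - 4*x.
Integrating over R: integral_0^1 integral_0^1 (1 - 4*x) dx dy = -1.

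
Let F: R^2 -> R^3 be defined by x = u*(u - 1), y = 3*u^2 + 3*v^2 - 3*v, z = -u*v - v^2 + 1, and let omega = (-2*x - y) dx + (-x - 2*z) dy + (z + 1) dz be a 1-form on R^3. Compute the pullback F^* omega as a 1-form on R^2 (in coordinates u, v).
F^* omega = (-16*u^3 + 12*u^2*v + 15*u^2 + 7*u*v^2 + 6*u*v - 14*u + v^3 + 3*v^2 - 5*v) du + (-5*u^2*v + 3*u^2 + 15*u*v^2 - 5*u + 14*v^3 - 6*v^2 - 16*v + 6) dv

Using F^*(f dg) = (f ∘ F) d(g ∘ F), substitute each coordinate x_i by F_i(u, v) in f_i, and replace dx_i by d F_i = (∂F_i/∂u) du + (∂F_i/∂v) dv.
  For the x component: f_1(F) = -5*u^2 + 2*u - 3*v^2 + 3*v; d F_1 = (2*u - 1) du + (0) dv
  For the y component: f_2(F) = -u^2 + 2*u*v + u + 2*v^2 - 2; d F_2 = (6*u) du + (6*v - 3) dv
  For the z component: f_3(F) = -u*v - v^2 + 2; d F_3 = (-v) du + (-u - 2*v) dv
Combining and collecting du, dv coefficients:
  coeff of du: -16*u^3 + 12*u^2*v + 15*u^2 + 7*u*v^2 + 6*u*v - 14*u + v^3 + 3*v^2 - 5*v
  coeff of dv: -5*u^2*v + 3*u^2 + 15*u*v^2 - 5*u + 14*v^3 - 6*v^2 - 16*v + 6
F^* omega = (-16*u^3 + 12*u^2*v + 15*u^2 + 7*u*v^2 + 6*u*v - 14*u + v^3 + 3*v^2 - 5*v) du + (-5*u^2*v + 3*u^2 + 15*u*v^2 - 5*u + 14*v^3 - 6*v^2 - 16*v + 6) dv.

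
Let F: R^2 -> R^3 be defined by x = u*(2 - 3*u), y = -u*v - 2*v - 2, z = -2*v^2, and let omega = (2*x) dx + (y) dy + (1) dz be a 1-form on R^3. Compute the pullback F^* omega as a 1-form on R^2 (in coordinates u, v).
F^* omega = (36*u^3 - 36*u^2 + u*v^2 + 8*u + 2*v^2 + 2*v) du + (u^2*v + 4*u*v + 2*u + 4) dv

Using F^*(f dg) = (f ∘ F) d(g ∘ F), substitute each coordinate x_i by F_i(u, v) in f_i, and replace dx_i by d F_i = (∂F_i/∂u) du + (∂F_i/∂v) dv.
  For the x component: f_1(F) = 2*u*(2 - 3*u); d F_1 = (2 - 6*u) du + (0) dv
  For the y component: f_2(F) = -u*v - 2*v - 2; d F_2 = (-v) du + (-u - 2) dv
  For the z component: f_3(F) = 1; d F_3 = (0) du + (-4*v) dv
Combining and collecting du, dv coefficients:
  coeff of du: 36*u^3 - 36*u^2 + u*v^2 + 8*u + 2*v^2 + 2*v
  coeff of dv: u^2*v + 4*u*v + 2*u + 4
F^* omega = (36*u^3 - 36*u^2 + u*v^2 + 8*u + 2*v^2 + 2*v) du + (u^2*v + 4*u*v + 2*u + 4) dv.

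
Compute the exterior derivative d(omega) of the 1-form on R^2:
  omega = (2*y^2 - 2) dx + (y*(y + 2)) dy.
d(omega) = (-4*y) dx ∧ dy

For a 1-form omega = sum_i f_i dx_i, the exterior derivative is
  d(omega) = sum_{i < j} (∂f_j/∂x_i - ∂f_i/∂x_j) dx_i ∧ dx_j.
  coefficient of dx ∧ dy: ∂f_2/∂x - ∂f_1/∂y = ∂(y*(y + 2))/∂x - ∂(2*y^2 - 2)/∂y = -4*y
Assembling: d(omega) = (-4*y) dx ∧ dy.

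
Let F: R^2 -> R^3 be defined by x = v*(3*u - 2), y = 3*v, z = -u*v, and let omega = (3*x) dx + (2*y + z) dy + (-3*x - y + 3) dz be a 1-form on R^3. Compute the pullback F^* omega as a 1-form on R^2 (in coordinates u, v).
F^* omega = (3*v*(12*u*v - 7*v - 1)) du + (36*u^2*v - 42*u*v - 3*u + 30*v) dv

Using F^*(f dg) = (f ∘ F) d(g ∘ F), substitute each coordinate x_i by F_i(u, v) in f_i, and replace dx_i by d F_i = (∂F_i/∂u) du + (∂F_i/∂v) dv.
  For the x component: f_1(F) = 3*v*(3*u - 2); d F_1 = (3*v) du + (3*u - 2) dv
  For the y component: f_2(F) = v*(6 - u); d F_2 = (0) du + (3) dv
  For the z component: f_3(F) = -9*u*v + 3*v + 3; d F_3 = (-v) du + (-u) dv
Combining and collecting du, dv coefficients:
  coeff of du: 3*v*(12*u*v - 7*v - 1)
  coeff of dv: 36*u^2*v - 42*u*v - 3*u + 30*v
F^* omega = (3*v*(12*u*v - 7*v - 1)) du + (36*u^2*v - 42*u*v - 3*u + 30*v) dv.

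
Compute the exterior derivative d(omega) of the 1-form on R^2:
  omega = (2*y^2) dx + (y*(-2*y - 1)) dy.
d(omega) = (-4*y) dx ∧ dy

For a 1-form omega = sum_i f_i dx_i, the exterior derivative is
  d(omega) = sum_{i < j} (∂f_j/∂x_i - ∂f_i/∂x_j) dx_i ∧ dx_j.
  coefficient of dx ∧ dy: ∂f_2/∂x - ∂f_1/∂y = ∂(y*(-2*y - 1))/∂x - ∂(2*y^2)/∂y = -4*y
Assembling: d(omega) = (-4*y) dx ∧ dy.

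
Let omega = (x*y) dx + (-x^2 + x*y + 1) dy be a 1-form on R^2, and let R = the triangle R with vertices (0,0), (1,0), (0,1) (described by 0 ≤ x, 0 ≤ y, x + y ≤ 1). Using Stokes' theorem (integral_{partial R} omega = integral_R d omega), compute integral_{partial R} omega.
integral_(partial R) omega = -1/3

Stokes: integral_partial_R omega = integral_R d omega with d omega = (∂Q/∂x - ∂P/∂y) dx ∧ dy.
  ∂Q/∂x = -2*x + y
  ∂P/∂y = x
  integrand = ∂Q/∂x - ∂P/∂y = -3*x + y.
Integrating over R: integral_0^1 integral_0^{1-x} (-3*x + y) dy dx = -1/3.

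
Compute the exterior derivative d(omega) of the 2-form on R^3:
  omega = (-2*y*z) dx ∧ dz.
d(omega) = (2*z) dx ∧ dy ∧ dz

For a 2-form omega = sum_{i<j} g_{ij} dx_i ∧ dx_j, the exterior derivative is
  d(omega) = sum_{i<j} d(g_{ij}) ∧ dx_i ∧ dx_j = sum_{i<j, k} (∂g_{ij}/∂x_k) dx_k ∧ dx_i ∧ dx_j.
Expand each term, using dx_k ∧ dx_i ∧ dx_j = sgn(permutation) dx_{(a)} ∧ dx_{(b)} ∧ dx_{(c)} with (a < b < c) sorted:
  d(-2*y*z) includes (∂/∂y)(-2*y*z) dy = (-2*z) dy, which multiplied by dx ∧ dz gives (2*z) dx ∧ dy ∧ dz
Collecting like 3-forms: d(omega) = (2*z) dx ∧ dy ∧ dz.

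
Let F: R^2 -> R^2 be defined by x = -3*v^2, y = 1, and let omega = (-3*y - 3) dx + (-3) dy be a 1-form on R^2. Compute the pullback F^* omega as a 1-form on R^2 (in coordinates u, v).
F^* omega = (36*v) dv

Using F^*(f dg) = (f ∘ F) d(g ∘ F), substitute each coordinate x_i by F_i(u, v) in f_i, and replace dx_i by d F_i = (∂F_i/∂u) du + (∂F_i/∂v) dv.
  For the x component: f_1(F) = -6; d F_1 = (0) du + (-6*v) dv
  For the y component: f_2(F) = -3; d F_2 = (0) du + (0) dv
Combining and collecting du, dv coefficients:
  coeff of du: 0
  coeff of dv: 36*v
F^* omega = (36*v) dv.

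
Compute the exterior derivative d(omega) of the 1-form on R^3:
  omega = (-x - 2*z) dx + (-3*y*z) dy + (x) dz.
d(omega) = (3) dx ∧ dz + (3*y) dy ∧ dz

For a 1-form omega = sum_i f_i dx_i, the exterior derivative is
  d(omega) = sum_{i < j} (∂f_j/∂x_i - ∂f_i/∂x_j) dx_i ∧ dx_j.
  coefficient of dx ∧ dz: ∂f_3/∂x - ∂f_1/∂z = ∂(x)/∂x - ∂(-x - 2*z)/∂z = 3
  coefficient of dy ∧ dz: ∂f_3/∂y - ∂f_2/∂z = ∂(x)/∂y - ∂(-3*y*z)/∂z = 3*y
Assembling: d(omega) = (3) dx ∧ dz + (3*y) dy ∧ dz.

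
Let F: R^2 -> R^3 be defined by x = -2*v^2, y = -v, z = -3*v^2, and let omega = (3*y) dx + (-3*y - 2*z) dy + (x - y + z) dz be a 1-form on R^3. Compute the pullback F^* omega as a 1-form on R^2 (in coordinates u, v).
F^* omega = (30*v^3 - 3*v) dv

Using F^*(f dg) = (f ∘ F) d(g ∘ F), substitute each coordinate x_i by F_i(u, v) in f_i, and replace dx_i by d F_i = (∂F_i/∂u) du + (∂F_i/∂v) dv.
  For the x component: f_1(F) = -3*v; d F_1 = (0) du + (-4*v) dv
  For the y component: f_2(F) = 3*v*(2*v + 1); d F_2 = (0) du + (-1) dv
  For the z component: f_3(F) = v*(1 - 5*v); d F_3 = (0) du + (-6*v) dv
Combining and collecting du, dv coefficients:
  coeff of du: 0
  coeff of dv: 30*v^3 - 3*v
F^* omega = (30*v^3 - 3*v) dv.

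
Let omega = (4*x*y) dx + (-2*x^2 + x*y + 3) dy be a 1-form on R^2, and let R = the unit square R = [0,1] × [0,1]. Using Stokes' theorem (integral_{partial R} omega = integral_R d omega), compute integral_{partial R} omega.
integral_(partial R) omega = -7/2

Stokes: integral_partial_R omega = integral_R d omega with d omega = (∂Q/∂x - ∂P/∂y) dx ∧ dy.
  ∂Q/∂x = -4*x + y
  ∂P/∂y = 4*x
  integrand = ∂Q/∂x - ∂P/∂y = -8*x + y.
Integrating over R: integral_0^1 integral_0^1 (-8*x + y) dx dy = -7/2.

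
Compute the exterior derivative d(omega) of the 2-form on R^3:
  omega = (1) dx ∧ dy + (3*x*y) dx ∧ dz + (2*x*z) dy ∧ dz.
d(omega) = (-3*x + 2*z) dx ∧ dy ∧ dz

For a 2-form omega = sum_{i<j} g_{ij} dx_i ∧ dx_j, the exterior derivative is
  d(omega) = sum_{i<j} d(g_{ij}) ∧ dx_i ∧ dx_j = sum_{i<j, k} (∂g_{ij}/∂x_k) dx_k ∧ dx_i ∧ dx_j.
Expand each term, using dx_k ∧ dx_i ∧ dx_j = sgn(permutation) dx_{(a)} ∧ dx_{(b)} ∧ dx_{(c)} with (a < b < c) sorted:
  d(3*x*y) includes (∂/∂y)(3*x*y) dy = (3*x) dy, which multiplied by dx ∧ dz gives (-3*x) dx ∧ dy ∧ dz
  d(2*x*z) includes (∂/∂x)(2*x*z) dx = (2*z) dx, which multiplied by dy ∧ dz gives (2*z) dx ∧ dy ∧ dz
Collecting like 3-forms: d(omega) = (-3*x + 2*z) dx ∧ dy ∧ dz.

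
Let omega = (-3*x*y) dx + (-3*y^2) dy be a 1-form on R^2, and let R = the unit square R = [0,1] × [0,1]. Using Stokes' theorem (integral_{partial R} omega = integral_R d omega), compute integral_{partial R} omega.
integral_(partial R) omega = 3/2

Stokes: integral_partial_R omega = integral_R d omega with d omega = (∂Q/∂x - ∂P/∂y) dx ∧ dy.
  ∂Q/∂x = 0
  ∂P/∂y = -3*x
  integrand = ∂Q/∂x - ∂P/∂y = 3*x.
Integrating over R: integral_0^1 integral_0^1 (3*x) dx dy = 3/2.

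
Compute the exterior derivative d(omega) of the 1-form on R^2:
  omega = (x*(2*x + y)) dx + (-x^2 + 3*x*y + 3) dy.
d(omega) = (-3*x + 3*y) dx ∧ dy

For a 1-form omega = sum_i f_i dx_i, the exterior derivative is
  d(omega) = sum_{i < j} (∂f_j/∂x_i - ∂f_i/∂x_j) dx_i ∧ dx_j.
  coefficient of dx ∧ dy: ∂f_2/∂x - ∂f_1/∂y = ∂(-x^2 + 3*x*y + 3)/∂x - ∂(x*(2*x + y))/∂y = -3*x + 3*y
Assembling: d(omega) = (-3*x + 3*y) dx ∧ dy.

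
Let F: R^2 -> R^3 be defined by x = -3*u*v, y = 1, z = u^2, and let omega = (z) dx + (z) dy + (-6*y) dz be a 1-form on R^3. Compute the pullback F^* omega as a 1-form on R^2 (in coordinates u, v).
F^* omega = (3*u*(-u*v - 4)) du + (-3*u^3) dv

Using F^*(f dg) = (f ∘ F) d(g ∘ F), substitute each coordinate x_i by F_i(u, v) in f_i, and replace dx_i by d F_i = (∂F_i/∂u) du + (∂F_i/∂v) dv.
  For the x component: f_1(F) = u^2; d F_1 = (-3*v) du + (-3*u) dv
  For the y component: f_2(F) = u^2; d F_2 = (0) du + (0) dv
  For the z component: f_3(F) = -6; d F_3 = (2*u) du + (0) dv
Combining and collecting du, dv coefficients:
  coeff of du: 3*u*(-u*v - 4)
  coeff of dv: -3*u^3
F^* omega = (3*u*(-u*v - 4)) du + (-3*u^3) dv.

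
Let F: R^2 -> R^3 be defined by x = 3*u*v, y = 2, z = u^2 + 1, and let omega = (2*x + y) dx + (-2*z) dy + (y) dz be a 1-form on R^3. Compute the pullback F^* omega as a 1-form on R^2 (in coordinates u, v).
F^* omega = (18*u*v^2 + 4*u + 6*v) du + (6*u*(3*u*v + 1)) dv

Using F^*(f dg) = (f ∘ F) d(g ∘ F), substitute each coordinate x_i by F_i(u, v) in f_i, and replace dx_i by d F_i = (∂F_i/∂u) du + (∂F_i/∂v) dv.
  For the x component: f_1(F) = 6*u*v + 2; d F_1 = (3*v) du + (3*u) dv
  For the y component: f_2(F) = -2*u^2 - 2; d F_2 = (0) du + (0) dv
  For the z component: f_3(F) = 2; d F_3 = (2*u) du + (0) dv
Combining and collecting du, dv coefficients:
  coeff of du: 18*u*v^2 + 4*u + 6*v
  coeff of dv: 6*u*(3*u*v + 1)
F^* omega = (18*u*v^2 + 4*u + 6*v) du + (6*u*(3*u*v + 1)) dv.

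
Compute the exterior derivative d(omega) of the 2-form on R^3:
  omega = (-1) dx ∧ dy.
d(omega) = 0

For a 2-form omega = sum_{i<j} g_{ij} dx_i ∧ dx_j, the exterior derivative is
  d(omega) = sum_{i<j} d(g_{ij}) ∧ dx_i ∧ dx_j = sum_{i<j, k} (∂g_{ij}/∂x_k) dx_k ∧ dx_i ∧ dx_j.
Expand each term, using dx_k ∧ dx_i ∧ dx_j = sgn(permutation) dx_{(a)} ∧ dx_{(b)} ∧ dx_{(c)} with (a < b < c) sorted:

Collecting like 3-forms: d(omega) = 0.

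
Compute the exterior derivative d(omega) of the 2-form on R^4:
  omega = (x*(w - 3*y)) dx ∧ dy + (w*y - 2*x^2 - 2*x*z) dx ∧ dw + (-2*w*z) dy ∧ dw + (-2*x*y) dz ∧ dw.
d(omega) = (-w + x) dx ∧ dy ∧ dw + (2*x - 2*y) dx ∧ dz ∧ dw + (2*w - 2*x) dy ∧ dz ∧ dw

For a 2-form omega = sum_{i<j} g_{ij} dx_i ∧ dx_j, the exterior derivative is
  d(omega) = sum_{i<j} d(g_{ij}) ∧ dx_i ∧ dx_j = sum_{i<j, k} (∂g_{ij}/∂x_k) dx_k ∧ dx_i ∧ dx_j.
Expand each term, using dx_k ∧ dx_i ∧ dx_j = sgn(permutation) dx_{(a)} ∧ dx_{(b)} ∧ dx_{(c)} with (a < b < c) sorted:
  d(x*(w - 3*y)) includes (∂/∂w)(x*(w - 3*y)) dw = (x) dw, which multiplied by dx ∧ dy gives (x) dx ∧ dy ∧ dw
  d(w*y - 2*x^2 - 2*x*z) includes (∂/∂y)(w*y - 2*x^2 - 2*x*z) dy = (w) dy, which multiplied by dx ∧ dw gives (-w) dx ∧ dy ∧ dw
  d(w*y - 2*x^2 - 2*x*z) includes (∂/∂z)(w*y - 2*x^2 - 2*x*z) dz = (-2*x) dz, which multiplied by dx ∧ dw gives (2*x) dx ∧ dz ∧ dw
  d(-2*w*z) includes (∂/∂z)(-2*w*z) dz = (-2*w) dz, which multiplied by dy ∧ dw gives (2*w) dy ∧ dz ∧ dw
  d(-2*x*y) includes (∂/∂x)(-2*x*y) dx = (-2*y) dx, which multiplied by dz ∧ dw gives (-2*y) dx ∧ dz ∧ dw
  d(-2*x*y) includes (∂/∂y)(-2*x*y) dy = (-2*x) dy, which multiplied by dz ∧ dw gives (-2*x) dy ∧ dz ∧ dw
Collecting like 3-forms: d(omega) = (-w + x) dx ∧ dy ∧ dw + (2*x - 2*y) dx ∧ dz ∧ dw + (2*w - 2*x) dy ∧ dz ∧ dw.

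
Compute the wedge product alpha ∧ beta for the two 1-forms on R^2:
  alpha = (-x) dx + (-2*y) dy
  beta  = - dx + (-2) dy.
alpha ∧ beta = (2*x - 2*y) dx ∧ dy

Distribute the wedge, using dx_i ∧ dx_j = -dx_j ∧ dx_i and dx_i ∧ dx_i = 0. For each pair (i, j) with i < j, the coefficient of dx_i ∧ dx_j in alpha ∧ beta is (alpha_i * beta_j - alpha_j * beta_i). Collecting: alpha ∧ beta = (2*x - 2*y) dx ∧ dy.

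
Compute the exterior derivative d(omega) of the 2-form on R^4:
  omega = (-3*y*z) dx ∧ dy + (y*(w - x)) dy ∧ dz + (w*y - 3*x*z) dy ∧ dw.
d(omega) = (-4*y) dx ∧ dy ∧ dz + (3*x + y) dy ∧ dz ∧ dw + (-3*z) dx ∧ dy ∧ dw

For a 2-form omega = sum_{i<j} g_{ij} dx_i ∧ dx_j, the exterior derivative is
  d(omega) = sum_{i<j} d(g_{ij}) ∧ dx_i ∧ dx_j = sum_{i<j, k} (∂g_{ij}/∂x_k) dx_k ∧ dx_i ∧ dx_j.
Expand each term, using dx_k ∧ dx_i ∧ dx_j = sgn(permutation) dx_{(a)} ∧ dx_{(b)} ∧ dx_{(c)} with (a < b < c) sorted:
  d(-3*y*z) includes (∂/∂z)(-3*y*z) dz = (-3*y) dz, which multiplied by dx ∧ dy gives (-3*y) dx ∧ dy ∧ dz
  d(y*(w - x)) includes (∂/∂x)(y*(w - x)) dx = (-y) dx, which multiplied by dy ∧ dz gives (-y) dx ∧ dy ∧ dz
  d(y*(w - x)) includes (∂/∂w)(y*(w - x)) dw = (y) dw, which multiplied by dy ∧ dz gives (y) dy ∧ dz ∧ dw
  d(w*y - 3*x*z) includes (∂/∂x)(w*y - 3*x*z) dx = (-3*z) dx, which multiplied by dy ∧ dw gives (-3*z) dx ∧ dy ∧ dw
  d(w*y - 3*x*z) includes (∂/∂z)(w*y - 3*x*z) dz = (-3*x) dz, which multiplied by dy ∧ dw gives (3*x) dy ∧ dz ∧ dw
Collecting like 3-forms: d(omega) = (-4*y) dx ∧ dy ∧ dz + (3*x + y) dy ∧ dz ∧ dw + (-3*z) dx ∧ dy ∧ dw.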